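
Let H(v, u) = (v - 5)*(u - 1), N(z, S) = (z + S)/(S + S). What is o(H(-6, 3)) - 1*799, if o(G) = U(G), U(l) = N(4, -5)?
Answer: -7989/10 ≈ -798.90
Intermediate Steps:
N(z, S) = (S + z)/(2*S) (N(z, S) = (S + z)/((2*S)) = (S + z)*(1/(2*S)) = (S + z)/(2*S))
U(l) = ⅒ (U(l) = (½)*(-5 + 4)/(-5) = (½)*(-⅕)*(-1) = ⅒)
H(v, u) = (-1 + u)*(-5 + v) (H(v, u) = (-5 + v)*(-1 + u) = (-1 + u)*(-5 + v))
o(G) = ⅒
o(H(-6, 3)) - 1*799 = ⅒ - 1*799 = ⅒ - 799 = -7989/10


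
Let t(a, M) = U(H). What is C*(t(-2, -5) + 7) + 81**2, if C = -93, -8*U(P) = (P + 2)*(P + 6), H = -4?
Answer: 11727/2 ≈ 5863.5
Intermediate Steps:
U(P) = -(2 + P)*(6 + P)/8 (U(P) = -(P + 2)*(P + 6)/8 = -(2 + P)*(6 + P)/8)
t(a, M) = 1/2 (t(a, M) = -3/2 - 1*(-4) - 1/8*(-4)**2 = -3/2 + 4 - 1/8*16 = -3/2 + 4 - 2 = 1/2)
C*(t(-2, -5) + 7) + 81**2 = -93*(1/2 + 7) + 81**2 = -93*15/2 + 6561 = -1395/2 + 6561 = 11727/2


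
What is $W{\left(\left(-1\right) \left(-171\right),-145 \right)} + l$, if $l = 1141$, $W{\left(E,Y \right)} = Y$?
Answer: $996$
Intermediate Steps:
$W{\left(\left(-1\right) \left(-171\right),-145 \right)} + l = -145 + 1141 = 996$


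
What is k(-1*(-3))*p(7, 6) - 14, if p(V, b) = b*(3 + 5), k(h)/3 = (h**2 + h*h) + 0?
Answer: 2578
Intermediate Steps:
k(h) = 6*h**2 (k(h) = 3*((h**2 + h*h) + 0) = 3*((h**2 + h**2) + 0) = 3*(2*h**2 + 0) = 3*(2*h**2) = 6*h**2)
p(V, b) = 8*b (p(V, b) = b*8 = 8*b)
k(-1*(-3))*p(7, 6) - 14 = (6*(-1*(-3))**2)*(8*6) - 14 = (6*3**2)*48 - 14 = (6*9)*48 - 14 = 54*48 - 14 = 2592 - 14 = 2578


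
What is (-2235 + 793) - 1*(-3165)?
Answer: 1723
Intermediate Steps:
(-2235 + 793) - 1*(-3165) = -1442 + 3165 = 1723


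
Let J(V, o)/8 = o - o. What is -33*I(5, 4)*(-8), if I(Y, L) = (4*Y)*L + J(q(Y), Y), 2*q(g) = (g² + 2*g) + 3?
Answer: 21120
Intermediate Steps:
q(g) = 3/2 + g + g²/2 (q(g) = ((g² + 2*g) + 3)/2 = (3 + g² + 2*g)/2 = 3/2 + g + g²/2)
J(V, o) = 0 (J(V, o) = 8*(o - o) = 8*0 = 0)
I(Y, L) = 4*L*Y (I(Y, L) = (4*Y)*L + 0 = 4*L*Y + 0 = 4*L*Y)
-33*I(5, 4)*(-8) = -132*4*5*(-8) = -33*80*(-8) = -2640*(-8) = 21120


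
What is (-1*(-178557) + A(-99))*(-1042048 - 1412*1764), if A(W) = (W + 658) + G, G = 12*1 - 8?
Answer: -632798001920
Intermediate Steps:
G = 4 (G = 12 - 8 = 4)
A(W) = 662 + W (A(W) = (W + 658) + 4 = (658 + W) + 4 = 662 + W)
(-1*(-178557) + A(-99))*(-1042048 - 1412*1764) = (-1*(-178557) + (662 - 99))*(-1042048 - 1412*1764) = (178557 + 563)*(-1042048 - 2490768) = 179120*(-3532816) = -632798001920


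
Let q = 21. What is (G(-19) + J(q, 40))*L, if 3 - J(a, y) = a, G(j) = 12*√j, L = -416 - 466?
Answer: 15876 - 10584*I*√19 ≈ 15876.0 - 46135.0*I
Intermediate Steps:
L = -882
J(a, y) = 3 - a
(G(-19) + J(q, 40))*L = (12*√(-19) + (3 - 1*21))*(-882) = (12*(I*√19) + (3 - 21))*(-882) = (12*I*√19 - 18)*(-882) = (-18 + 12*I*√19)*(-882) = 15876 - 10584*I*√19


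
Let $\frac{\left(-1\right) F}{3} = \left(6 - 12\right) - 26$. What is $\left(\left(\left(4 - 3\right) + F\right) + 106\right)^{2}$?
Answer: $41209$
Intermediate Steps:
$F = 96$ ($F = - 3 \left(\left(6 - 12\right) - 26\right) = - 3 \left(-6 - 26\right) = \left(-3\right) \left(-32\right) = 96$)
$\left(\left(\left(4 - 3\right) + F\right) + 106\right)^{2} = \left(\left(\left(4 - 3\right) + 96\right) + 106\right)^{2} = \left(\left(1 + 96\right) + 106\right)^{2} = \left(97 + 106\right)^{2} = 203^{2} = 41209$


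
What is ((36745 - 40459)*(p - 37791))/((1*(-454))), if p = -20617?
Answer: -108463656/227 ≈ -4.7781e+5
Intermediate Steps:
((36745 - 40459)*(p - 37791))/((1*(-454))) = ((36745 - 40459)*(-20617 - 37791))/((1*(-454))) = -3714*(-58408)/(-454) = 216927312*(-1/454) = -108463656/227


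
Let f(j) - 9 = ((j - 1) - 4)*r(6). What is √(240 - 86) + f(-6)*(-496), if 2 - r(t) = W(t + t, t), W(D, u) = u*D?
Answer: -386384 + √154 ≈ -3.8637e+5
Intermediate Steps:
W(D, u) = D*u
r(t) = 2 - 2*t² (r(t) = 2 - (t + t)*t = 2 - 2*t*t = 2 - 2*t²)
f(j) = 359 - 70*j (f(j) = 9 + ((j - 1) - 4)*(2 - 2*6²) = 9 + ((-1 + j) - 4)*(2 - 2*36) = 9 + (-5 + j)*(2 - 72) = 9 + (-5 + j)*(-70) = 9 + (350 - 70*j) = 359 - 70*j)
√(240 - 86) + f(-6)*(-496) = √(240 - 86) + (359 - 70*(-6))*(-496) = √154 + (359 + 420)*(-496) = √154 + 779*(-496) = √154 - 386384 = -386384 + √154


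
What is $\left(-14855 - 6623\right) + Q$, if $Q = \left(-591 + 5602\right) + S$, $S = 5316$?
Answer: $-11151$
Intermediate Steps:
$Q = 10327$ ($Q = \left(-591 + 5602\right) + 5316 = 5011 + 5316 = 10327$)
$\left(-14855 - 6623\right) + Q = \left(-14855 - 6623\right) + 10327 = -21478 + 10327 = -11151$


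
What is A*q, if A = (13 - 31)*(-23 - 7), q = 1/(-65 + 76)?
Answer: 540/11 ≈ 49.091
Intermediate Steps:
q = 1/11 ≈ 0.090909
A = 540 (A = -18*(-30) = 540)
A*q = 540*(1/11) = 540/11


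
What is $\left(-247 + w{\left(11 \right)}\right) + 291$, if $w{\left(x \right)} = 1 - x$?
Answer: $34$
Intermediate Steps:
$\left(-247 + w{\left(11 \right)}\right) + 291 = \left(-247 + \left(1 - 11\right)\right) + 291 = \left(-247 - 10\right) + 291 = -257 + 291 = 34$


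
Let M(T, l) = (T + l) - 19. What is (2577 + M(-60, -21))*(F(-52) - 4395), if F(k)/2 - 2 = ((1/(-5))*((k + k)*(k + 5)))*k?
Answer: 1204805369/5 ≈ 2.4096e+8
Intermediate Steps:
M(T, l) = -19 + T + l
F(k) = 4 - 4*k²*(5 + k)/5 (F(k) = 4 + 2*(((1/(-5))*((k + k)*(k + 5)))*k) = 4 + 2*(((1*(-⅕))*((2*k)*(5 + k)))*k) = 4 + 2*((-2*k*(5 + k)/5)*k) = 4 + 2*(-2*k²*(5 + k)/5) = 4 - 4*k²*(5 + k)/5)
(2577 + M(-60, -21))*(F(-52) - 4395) = (2577 + (-19 - 60 - 21))*((4 - 4*(-52)² - ⅘*(-52)³) - 4395) = (2577 - 100)*((4 - 4*2704 - ⅘*(-140608)) - 4395) = 2477*((4 - 10816 + 562432/5) - 4395) = 2477*(508372/5 - 4395) = 2477*(486397/5) = 1204805369/5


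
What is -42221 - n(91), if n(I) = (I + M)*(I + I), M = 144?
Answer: -84991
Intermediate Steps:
n(I) = 2*I*(144 + I) (n(I) = (I + 144)*(I + I) = (144 + I)*(2*I) = 2*I*(144 + I))
-42221 - n(91) = -42221 - 2*91*(144 + 91) = -42221 - 2*91*235 = -42221 - 1*42770 = -42221 - 42770 = -84991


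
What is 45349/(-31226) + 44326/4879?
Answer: 1162865905/152351654 ≈ 7.6328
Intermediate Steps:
45349/(-31226) + 44326/4879 = 45349*(-1/31226) + 44326*(1/4879) = -45349/31226 + 44326/4879 = 1162865905/152351654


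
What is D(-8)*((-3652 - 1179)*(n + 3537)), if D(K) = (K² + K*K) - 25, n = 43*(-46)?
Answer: -775747487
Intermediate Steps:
n = -1978
D(K) = -25 + 2*K² (D(K) = (K² + K²) - 25 = 2*K² - 25 = -25 + 2*K²)
D(-8)*((-3652 - 1179)*(n + 3537)) = (-25 + 2*(-8)²)*((-3652 - 1179)*(-1978 + 3537)) = (-25 + 2*64)*(-4831*1559) = (-25 + 128)*(-7531529) = 103*(-7531529) = -775747487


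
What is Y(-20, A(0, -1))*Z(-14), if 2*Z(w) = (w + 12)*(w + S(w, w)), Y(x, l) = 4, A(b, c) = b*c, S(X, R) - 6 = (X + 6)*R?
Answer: -416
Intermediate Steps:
S(X, R) = 6 + R*(6 + X) (S(X, R) = 6 + (X + 6)*R = 6 + (6 + X)*R = 6 + R*(6 + X))
Z(w) = (12 + w)*(6 + w² + 7*w)/2 (Z(w) = ((w + 12)*(w + (6 + 6*w + w*w)))/2 = ((12 + w)*(w + (6 + 6*w + w²)))/2 = ((12 + w)*(w + (6 + w² + 6*w)))/2 = ((12 + w)*(6 + w² + 7*w))/2 = (12 + w)*(6 + w² + 7*w)/2)
Y(-20, A(0, -1))*Z(-14) = 4*(36 + (½)*(-14)³ + 45*(-14) + (19/2)*(-14)²) = 4*(36 + (½)*(-2744) - 630 + (19/2)*196) = 4*(36 - 1372 - 630 + 1862) = 4*(-104) = -416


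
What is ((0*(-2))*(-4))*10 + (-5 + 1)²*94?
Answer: 1504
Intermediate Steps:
((0*(-2))*(-4))*10 + (-5 + 1)²*94 = (0*(-4))*10 + (-4)²*94 = 0*10 + 16*94 = 0 + 1504 = 1504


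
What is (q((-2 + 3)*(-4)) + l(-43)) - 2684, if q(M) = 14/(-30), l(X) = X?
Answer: -40912/15 ≈ -2727.5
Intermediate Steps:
q(M) = -7/15 (q(M) = 14*(-1/30) = -7/15)
(q((-2 + 3)*(-4)) + l(-43)) - 2684 = (-7/15 - 43) - 2684 = -652/15 - 2684 = -40912/15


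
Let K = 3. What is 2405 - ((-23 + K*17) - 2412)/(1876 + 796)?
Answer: 401784/167 ≈ 2405.9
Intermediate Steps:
2405 - ((-23 + K*17) - 2412)/(1876 + 796) = 2405 - ((-23 + 3*17) - 2412)/(1876 + 796) = 2405 - ((-23 + 51) - 2412)/2672 = 2405 - (28 - 2412)/2672 = 2405 - (-2384)/2672 = 2405 - 1*(-149/167) = 2405 + 149/167 = 401784/167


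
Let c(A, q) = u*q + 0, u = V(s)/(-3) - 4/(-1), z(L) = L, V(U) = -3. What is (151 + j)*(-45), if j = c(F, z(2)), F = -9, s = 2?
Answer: -7245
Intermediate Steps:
u = 5 (u = -3/(-3) - 4/(-1) = -3*(-⅓) - 4*(-1) = 1 + 4 = 5)
c(A, q) = 5*q (c(A, q) = 5*q + 0 = 5*q)
j = 10 (j = 5*2 = 10)
(151 + j)*(-45) = (151 + 10)*(-45) = 161*(-45) = -7245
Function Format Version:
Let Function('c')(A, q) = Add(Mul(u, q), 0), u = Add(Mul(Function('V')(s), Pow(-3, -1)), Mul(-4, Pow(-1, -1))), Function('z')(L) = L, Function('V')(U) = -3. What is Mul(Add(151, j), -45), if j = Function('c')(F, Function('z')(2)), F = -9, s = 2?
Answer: -7245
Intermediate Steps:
u = 5 (u = Add(Mul(-3, Pow(-3, -1)), Mul(-4, Pow(-1, -1))) = Add(Mul(-3, Rational(-1, 3)), Mul(-4, -1)) = Add(1, 4) = 5)
Function('c')(A, q) = Mul(5, q) (Function('c')(A, q) = Add(Mul(5, q), 0) = Mul(5, q))
j = 10 (j = Mul(5, 2) = 10)
Mul(Add(151, j), -45) = Mul(Add(151, 10), -45) = Mul(161, -45) = -7245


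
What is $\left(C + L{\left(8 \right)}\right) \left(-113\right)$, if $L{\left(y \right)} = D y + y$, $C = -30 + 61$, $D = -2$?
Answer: $-2599$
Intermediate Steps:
$C = 31$
$L{\left(y \right)} = - y$ ($L{\left(y \right)} = - 2 y + y = - y$)
$\left(C + L{\left(8 \right)}\right) \left(-113\right) = \left(31 - 8\right) \left(-113\right) = 23 \left(-113\right) = -2599$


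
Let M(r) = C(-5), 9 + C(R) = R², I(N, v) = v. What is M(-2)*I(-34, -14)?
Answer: -224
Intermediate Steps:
C(R) = -9 + R²
M(r) = 16 (M(r) = -9 + (-5)² = -9 + 25 = 16)
M(-2)*I(-34, -14) = 16*(-14) = -224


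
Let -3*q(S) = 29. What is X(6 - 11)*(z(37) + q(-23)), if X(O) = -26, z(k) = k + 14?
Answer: -3224/3 ≈ -1074.7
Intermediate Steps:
z(k) = 14 + k
q(S) = -29/3 (q(S) = -⅓*29 = -29/3)
X(6 - 11)*(z(37) + q(-23)) = -26*((14 + 37) - 29/3) = -26*(51 - 29/3) = -26*124/3 = -3224/3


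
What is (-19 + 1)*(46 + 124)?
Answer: -3060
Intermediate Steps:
(-19 + 1)*(46 + 124) = -18*170 = -3060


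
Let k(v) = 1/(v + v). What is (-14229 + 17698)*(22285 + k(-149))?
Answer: 23037382701/298 ≈ 7.7307e+7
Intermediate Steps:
k(v) = 1/(2*v)
(-14229 + 17698)*(22285 + k(-149)) = (-14229 + 17698)*(22285 + (½)/(-149)) = 3469*(22285 + (½)*(-1/149)) = 3469*(22285 - 1/298) = 3469*(6640929/298) = 23037382701/298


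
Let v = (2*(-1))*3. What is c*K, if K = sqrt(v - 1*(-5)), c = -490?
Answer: -490*I ≈ -490.0*I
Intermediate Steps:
v = -6 (v = -2*3 = -6)
K = I (K = sqrt(-6 - 1*(-5)) = sqrt(-6 + 5) = sqrt(-1) = I ≈ 1.0*I)
c*K = -490*I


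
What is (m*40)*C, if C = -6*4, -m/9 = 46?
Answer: 397440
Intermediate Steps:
m = -414 (m = -9*46 = -414)
C = -24
(m*40)*C = -414*40*(-24) = -16560*(-24) = 397440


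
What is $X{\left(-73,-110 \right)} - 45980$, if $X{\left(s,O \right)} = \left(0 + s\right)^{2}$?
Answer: $-40651$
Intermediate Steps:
$X{\left(s,O \right)} = s^{2}$
$X{\left(-73,-110 \right)} - 45980 = \left(-73\right)^{2} - 45980 = 5329 - 45980 = -40651$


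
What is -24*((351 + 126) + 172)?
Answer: -15576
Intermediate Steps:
-24*((351 + 126) + 172) = -24*(477 + 172) = -24*649 = -15576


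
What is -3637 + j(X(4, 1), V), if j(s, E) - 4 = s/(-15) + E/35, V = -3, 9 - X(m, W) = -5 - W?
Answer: -127193/35 ≈ -3634.1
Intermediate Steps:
X(m, W) = 14 + W (X(m, W) = 9 - (-5 - W) = 9 + (5 + W) = 14 + W)
j(s, E) = 4 - s/15 + E/35 (j(s, E) = 4 + (s/(-15) + E/35) = 4 + (s*(-1/15) + E*(1/35)) = 4 + (-s/15 + E/35) = 4 - s/15 + E/35)
-3637 + j(X(4, 1), V) = -3637 + (4 - (14 + 1)/15 + (1/35)*(-3)) = -3637 + (4 - 1/15*15 - 3/35) = -3637 + (4 - 1 - 3/35) = -3637 + 102/35 = -127193/35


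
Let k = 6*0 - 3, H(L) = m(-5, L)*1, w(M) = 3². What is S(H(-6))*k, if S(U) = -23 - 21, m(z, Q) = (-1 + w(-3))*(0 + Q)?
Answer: 132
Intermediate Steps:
w(M) = 9
m(z, Q) = 8*Q (m(z, Q) = (-1 + 9)*(0 + Q) = 8*Q)
H(L) = 8*L (H(L) = (8*L)*1 = 8*L)
k = -3 (k = 0 - 3 = -3)
S(U) = -44
S(H(-6))*k = -44*(-3) = 132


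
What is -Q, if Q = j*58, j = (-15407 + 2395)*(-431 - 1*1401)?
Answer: -1382603072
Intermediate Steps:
j = 23837984 (j = -13012*(-431 - 1401) = -13012*(-1832) = 23837984)
Q = 1382603072 (Q = 23837984*58 = 1382603072)
-Q = -1*1382603072 = -1382603072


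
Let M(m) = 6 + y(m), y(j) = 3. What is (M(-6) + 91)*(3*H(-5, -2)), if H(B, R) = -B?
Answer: 1500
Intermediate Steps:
M(m) = 9 (M(m) = 6 + 3 = 9)
(M(-6) + 91)*(3*H(-5, -2)) = (9 + 91)*(3*(-1*(-5))) = 100*(3*5) = 100*15 = 1500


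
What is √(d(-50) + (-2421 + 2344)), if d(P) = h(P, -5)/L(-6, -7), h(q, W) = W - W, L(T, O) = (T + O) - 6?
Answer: I*√77 ≈ 8.775*I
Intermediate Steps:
L(T, O) = -6 + O + T (L(T, O) = (O + T) - 6 = -6 + O + T)
h(q, W) = 0
d(P) = 0 (d(P) = 0/(-6 - 7 - 6) = 0/(-19) = 0*(-1/19) = 0)
√(d(-50) + (-2421 + 2344)) = √(0 + (-2421 + 2344)) = √(0 - 77) = √(-77) = I*√77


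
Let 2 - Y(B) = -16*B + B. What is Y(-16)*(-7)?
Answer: 1666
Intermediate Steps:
Y(B) = 2 + 15*B (Y(B) = 2 - (-16*B + B) = 2 - (-15)*B = 2 + 15*B)
Y(-16)*(-7) = (2 + 15*(-16))*(-7) = (2 - 240)*(-7) = -238*(-7) = 1666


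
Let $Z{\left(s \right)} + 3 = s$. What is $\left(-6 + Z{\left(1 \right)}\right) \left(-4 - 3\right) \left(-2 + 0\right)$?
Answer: $-112$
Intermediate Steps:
$Z{\left(s \right)} = -3 + s$
$\left(-6 + Z{\left(1 \right)}\right) \left(-4 - 3\right) \left(-2 + 0\right) = \left(-6 + \left(-3 + 1\right)\right) \left(-4 - 3\right) \left(-2 + 0\right) = \left(-6 - 2\right) \left(-4 - 3\right) \left(-2\right) = - 8 \left(\left(-7\right) \left(-2\right)\right) = \left(-8\right) 14 = -112$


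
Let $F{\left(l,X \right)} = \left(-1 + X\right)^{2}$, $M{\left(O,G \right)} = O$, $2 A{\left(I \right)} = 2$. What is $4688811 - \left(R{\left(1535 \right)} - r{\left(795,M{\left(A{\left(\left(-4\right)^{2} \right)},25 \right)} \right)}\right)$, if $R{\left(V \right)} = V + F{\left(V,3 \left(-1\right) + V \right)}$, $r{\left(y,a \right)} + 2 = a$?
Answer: $2343314$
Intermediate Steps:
$A{\left(I \right)} = 1$ ($A{\left(I \right)} = \frac{1}{2} \cdot 2 = 1$)
$r{\left(y,a \right)} = -2 + a$
$R{\left(V \right)} = V + \left(-4 + V\right)^{2}$ ($R{\left(V \right)} = V + \left(-1 + \left(3 \left(-1\right) + V\right)\right)^{2} = V + \left(-1 + \left(-3 + V\right)\right)^{2} = V + \left(-4 + V\right)^{2}$)
$4688811 - \left(R{\left(1535 \right)} - r{\left(795,M{\left(A{\left(\left(-4\right)^{2} \right)},25 \right)} \right)}\right) = 4688811 - \left(\left(1535 + \left(-4 + 1535\right)^{2}\right) - \left(-2 + 1\right)\right) = 4688811 - \left(\left(1535 + 1531^{2}\right) - -1\right) = 4688811 - \left(\left(1535 + 2343961\right) + 1\right) = 4688811 - \left(2345496 + 1\right) = 4688811 - 2345497 = 2343314$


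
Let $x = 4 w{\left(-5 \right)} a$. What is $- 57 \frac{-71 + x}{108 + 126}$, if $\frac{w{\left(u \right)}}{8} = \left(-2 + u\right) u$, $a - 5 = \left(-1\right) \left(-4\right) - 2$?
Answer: $- \frac{147611}{78} \approx -1892.4$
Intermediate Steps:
$a = 7$ ($a = 5 - -2 = 5 + \left(4 - 2\right) = 5 + 2 = 7$)
$w{\left(u \right)} = 8 u \left(-2 + u\right)$ ($w{\left(u \right)} = 8 \left(-2 + u\right) u = 8 u \left(-2 + u\right)$)
$x = 7840$ ($x = 4 \cdot 8 \left(-5\right) \left(-2 - 5\right) 7 = 4 \cdot 8 \left(-5\right) \left(-7\right) 7 = 4 \cdot 280 \cdot 7 = 1120 \cdot 7 = 7840$)
$- 57 \frac{-71 + x}{108 + 126} = - 57 \frac{-71 + 7840}{108 + 126} = - 57 \cdot \frac{7769}{234} = - 57 \cdot 7769 \cdot \frac{1}{234} = \left(-57\right) \frac{7769}{234} = - \frac{147611}{78}$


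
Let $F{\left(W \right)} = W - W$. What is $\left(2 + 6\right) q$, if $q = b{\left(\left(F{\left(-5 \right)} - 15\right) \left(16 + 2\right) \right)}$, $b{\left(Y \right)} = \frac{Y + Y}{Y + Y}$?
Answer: $8$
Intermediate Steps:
$F{\left(W \right)} = 0$
$b{\left(Y \right)} = 1$ ($b{\left(Y \right)} = \frac{2 Y}{2 Y} = 2 Y \frac{1}{2 Y} = 1$)
$q = 1$
$\left(2 + 6\right) q = \left(2 + 6\right) 1 = 8 \cdot 1 = 8$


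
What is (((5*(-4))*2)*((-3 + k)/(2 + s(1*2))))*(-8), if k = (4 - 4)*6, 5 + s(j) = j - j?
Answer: 320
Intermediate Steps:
s(j) = -5 (s(j) = -5 + (j - j) = -5 + 0 = -5)
k = 0 (k = 0*6 = 0)
(((5*(-4))*2)*((-3 + k)/(2 + s(1*2))))*(-8) = (((5*(-4))*2)*((-3 + 0)/(2 - 5)))*(-8) = ((-20*2)*(-3/(-3)))*(-8) = -(-120)*(-1)/3*(-8) = -40*1*(-8) = -40*(-8) = 320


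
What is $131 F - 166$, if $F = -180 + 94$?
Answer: $-11432$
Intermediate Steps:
$F = -86$
$131 F - 166 = 131 \left(-86\right) - 166 = -11266 - 166 = -11432$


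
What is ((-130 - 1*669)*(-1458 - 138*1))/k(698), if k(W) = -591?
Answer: -425068/197 ≈ -2157.7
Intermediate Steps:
((-130 - 1*669)*(-1458 - 138*1))/k(698) = ((-130 - 1*669)*(-1458 - 138*1))/(-591) = ((-130 - 669)*(-1458 - 138))*(-1/591) = -799*(-1596)*(-1/591) = 1275204*(-1/591) = -425068/197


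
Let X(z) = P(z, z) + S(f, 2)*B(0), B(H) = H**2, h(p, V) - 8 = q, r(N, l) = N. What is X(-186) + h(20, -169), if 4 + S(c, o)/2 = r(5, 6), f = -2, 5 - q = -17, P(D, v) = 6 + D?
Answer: -150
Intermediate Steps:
q = 22 (q = 5 - 1*(-17) = 5 + 17 = 22)
S(c, o) = 2 (S(c, o) = -8 + 2*5 = -8 + 10 = 2)
h(p, V) = 30 (h(p, V) = 8 + 22 = 30)
X(z) = 6 + z (X(z) = (6 + z) + 2*0**2 = (6 + z) + 2*0 = (6 + z) + 0 = 6 + z)
X(-186) + h(20, -169) = (6 - 186) + 30 = -180 + 30 = -150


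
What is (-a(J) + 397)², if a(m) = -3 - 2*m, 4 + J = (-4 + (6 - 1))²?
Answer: 155236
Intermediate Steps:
J = -3 (J = -4 + (-4 + (6 - 1))² = -4 + (-4 + 5)² = -4 + 1² = -4 + 1 = -3)
(-a(J) + 397)² = (-(-3 - 2*(-3)) + 397)² = (-(-3 + 6) + 397)² = (-1*3 + 397)² = (-3 + 397)² = 394² = 155236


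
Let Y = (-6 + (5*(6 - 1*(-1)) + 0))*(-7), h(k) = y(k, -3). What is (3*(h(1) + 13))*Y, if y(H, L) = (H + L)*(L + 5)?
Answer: -5481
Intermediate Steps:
y(H, L) = (5 + L)*(H + L) (y(H, L) = (H + L)*(5 + L) = (5 + L)*(H + L))
h(k) = -6 + 2*k (h(k) = (-3)² + 5*k + 5*(-3) + k*(-3) = 9 + 5*k - 15 - 3*k = -6 + 2*k)
Y = -203 (Y = (-6 + (5*(6 + 1) + 0))*(-7) = (-6 + (5*7 + 0))*(-7) = (-6 + (35 + 0))*(-7) = (-6 + 35)*(-7) = 29*(-7) = -203)
(3*(h(1) + 13))*Y = (3*((-6 + 2*1) + 13))*(-203) = (3*((-6 + 2) + 13))*(-203) = (3*(-4 + 13))*(-203) = (3*9)*(-203) = 27*(-203) = -5481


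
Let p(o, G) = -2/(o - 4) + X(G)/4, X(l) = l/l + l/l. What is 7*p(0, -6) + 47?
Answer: 54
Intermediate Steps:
X(l) = 2 (X(l) = 1 + 1 = 2)
p(o, G) = ½ - 2/(-4 + o) (p(o, G) = -2/(o - 4) + 2/4 = -2/(-4 + o) + 2*(¼) = -2/(-4 + o) + ½ = ½ - 2/(-4 + o))
7*p(0, -6) + 47 = 7*((-8 + 0)/(2*(-4 + 0))) + 47 = 7*((½)*(-8)/(-4)) + 47 = 7*((½)*(-¼)*(-8)) + 47 = 7*1 + 47 = 7 + 47 = 54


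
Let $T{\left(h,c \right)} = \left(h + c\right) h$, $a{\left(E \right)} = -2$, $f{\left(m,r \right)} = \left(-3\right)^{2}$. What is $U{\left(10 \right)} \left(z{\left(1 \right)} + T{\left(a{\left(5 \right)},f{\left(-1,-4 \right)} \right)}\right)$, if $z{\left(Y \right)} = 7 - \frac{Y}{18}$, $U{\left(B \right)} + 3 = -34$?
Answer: $\frac{4699}{18} \approx 261.06$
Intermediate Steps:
$f{\left(m,r \right)} = 9$
$U{\left(B \right)} = -37$ ($U{\left(B \right)} = -3 - 34 = -37$)
$z{\left(Y \right)} = 7 - \frac{Y}{18}$ ($z{\left(Y \right)} = 7 - Y \frac{1}{18} = 7 - \frac{Y}{18}$)
$T{\left(h,c \right)} = h \left(c + h\right)$ ($T{\left(h,c \right)} = \left(c + h\right) h = h \left(c + h\right)$)
$U{\left(10 \right)} \left(z{\left(1 \right)} + T{\left(a{\left(5 \right)},f{\left(-1,-4 \right)} \right)}\right) = - 37 \left(\left(7 - \frac{1}{18}\right) - 2 \left(9 - 2\right)\right) = - 37 \left(\left(7 - \frac{1}{18}\right) - 14\right) = - 37 \left(\frac{125}{18} - 14\right) = \left(-37\right) \left(- \frac{127}{18}\right) = \frac{4699}{18}$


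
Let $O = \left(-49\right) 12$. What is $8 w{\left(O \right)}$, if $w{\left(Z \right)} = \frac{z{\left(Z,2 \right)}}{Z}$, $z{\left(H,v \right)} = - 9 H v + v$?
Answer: $- \frac{21172}{147} \approx -144.03$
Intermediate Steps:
$z{\left(H,v \right)} = v - 9 H v$ ($z{\left(H,v \right)} = - 9 H v + v = v - 9 H v$)
$O = -588$
$w{\left(Z \right)} = \frac{2 - 18 Z}{Z}$ ($w{\left(Z \right)} = \frac{2 \left(1 - 9 Z\right)}{Z} = \frac{2 - 18 Z}{Z}$)
$8 w{\left(O \right)} = 8 \left(-18 + \frac{2}{-588}\right) = 8 \left(-18 + 2 \left(- \frac{1}{588}\right)\right) = 8 \left(-18 - \frac{1}{294}\right) = 8 \left(- \frac{5293}{294}\right) = - \frac{21172}{147}$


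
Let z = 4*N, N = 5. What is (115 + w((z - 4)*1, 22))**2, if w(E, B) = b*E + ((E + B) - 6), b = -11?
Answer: 841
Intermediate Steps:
z = 20 (z = 4*5 = 20)
w(E, B) = -6 + B - 10*E (w(E, B) = -11*E + ((E + B) - 6) = -11*E + ((B + E) - 6) = -11*E + (-6 + B + E) = -6 + B - 10*E)
(115 + w((z - 4)*1, 22))**2 = (115 + (-6 + 22 - 10*(20 - 4)))**2 = (115 + (-6 + 22 - 160))**2 = (115 - 144)**2 = (-29)**2 = 841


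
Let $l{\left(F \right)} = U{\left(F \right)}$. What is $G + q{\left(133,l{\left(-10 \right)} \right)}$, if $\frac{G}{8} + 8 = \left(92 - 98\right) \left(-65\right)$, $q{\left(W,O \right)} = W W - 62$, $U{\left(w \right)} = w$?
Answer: $20683$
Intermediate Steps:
$l{\left(F \right)} = F$
$q{\left(W,O \right)} = -62 + W^{2}$ ($q{\left(W,O \right)} = W^{2} - 62 = -62 + W^{2}$)
$G = 3056$ ($G = -64 + 8 \left(92 - 98\right) \left(-65\right) = -64 + 8 \left(\left(-6\right) \left(-65\right)\right) = -64 + 8 \cdot 390 = -64 + 3120 = 3056$)
$G + q{\left(133,l{\left(-10 \right)} \right)} = 3056 - \left(62 - 133^{2}\right) = 3056 + \left(-62 + 17689\right) = 3056 + 17627 = 20683$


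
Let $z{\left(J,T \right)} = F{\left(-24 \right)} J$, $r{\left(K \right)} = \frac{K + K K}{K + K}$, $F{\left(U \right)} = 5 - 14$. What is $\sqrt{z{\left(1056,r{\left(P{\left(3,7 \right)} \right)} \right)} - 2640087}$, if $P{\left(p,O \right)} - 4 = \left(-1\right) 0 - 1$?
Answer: $9 i \sqrt{32711} \approx 1627.8 i$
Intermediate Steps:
$F{\left(U \right)} = -9$
$P{\left(p,O \right)} = 3$ ($P{\left(p,O \right)} = 4 - 1 = 3$)
$r{\left(K \right)} = \frac{K + K^{2}}{2 K}$
$z{\left(J,T \right)} = - 9 J$
$\sqrt{z{\left(1056,r{\left(P{\left(3,7 \right)} \right)} \right)} - 2640087} = \sqrt{\left(-9\right) 1056 - 2640087} = \sqrt{-9504 - 2640087} = \sqrt{-2649591} = 9 i \sqrt{32711}$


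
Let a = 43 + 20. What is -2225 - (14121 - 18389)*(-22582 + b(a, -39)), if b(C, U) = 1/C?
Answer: -6072074395/63 ≈ -9.6382e+7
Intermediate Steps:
a = 63
-2225 - (14121 - 18389)*(-22582 + b(a, -39)) = -2225 - (14121 - 18389)*(-22582 + 1/63) = -2225 - (-4268)*(-22582 + 1/63) = -2225 - (-4268)*(-1422665)/63 = -2225 - 1*6071934220/63 = -2225 - 6071934220/63 = -6072074395/63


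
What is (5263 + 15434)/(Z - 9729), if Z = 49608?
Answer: 6899/13293 ≈ 0.51900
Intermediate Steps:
(5263 + 15434)/(Z - 9729) = (5263 + 15434)/(49608 - 9729) = 20697/39879 = 20697*(1/39879) = 6899/13293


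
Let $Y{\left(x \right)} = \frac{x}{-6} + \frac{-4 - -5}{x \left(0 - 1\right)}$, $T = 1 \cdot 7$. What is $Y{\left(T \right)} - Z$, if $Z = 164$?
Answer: $- \frac{6943}{42} \approx -165.31$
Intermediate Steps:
$T = 7$
$Y{\left(x \right)} = - \frac{1}{x} - \frac{x}{6}$ ($Y{\left(x \right)} = x \left(- \frac{1}{6}\right) + \frac{-4 + 5}{x \left(-1\right)} = - \frac{x}{6} + 1 \frac{1}{\left(-1\right) x} = - \frac{x}{6} + 1 \left(- \frac{1}{x}\right) = - \frac{x}{6} - \frac{1}{x} = - \frac{1}{x} - \frac{x}{6}$)
$Y{\left(T \right)} - Z = \left(- \frac{1}{7} - \frac{7}{6}\right) - 164 = - \frac{55}{42} - 164 = - \frac{6943}{42}$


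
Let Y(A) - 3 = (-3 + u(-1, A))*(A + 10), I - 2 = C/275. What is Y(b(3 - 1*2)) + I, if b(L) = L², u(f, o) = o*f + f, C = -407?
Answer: -1287/25 ≈ -51.480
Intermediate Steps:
u(f, o) = f + f*o (u(f, o) = f*o + f = f + f*o)
I = 13/25 (I = 2 - 407/275 = 2 - 407*1/275 = 2 - 37/25 = 13/25 ≈ 0.52000)
Y(A) = 3 + (-4 - A)*(10 + A) (Y(A) = 3 + (-3 - (1 + A))*(A + 10) = 3 + (-3 + (-1 - A))*(10 + A) = 3 + (-4 - A)*(10 + A))
Y(b(3 - 1*2)) + I = (-37 - ((3 - 1*2)²)² - 14*(3 - 1*2)²) + 13/25 = (-37 - ((3 - 2)²)² - 14*(3 - 2)²) + 13/25 = (-37 - (1²)² - 14*1²) + 13/25 = (-37 - 1*1² - 14*1) + 13/25 = (-37 - 1*1 - 14) + 13/25 = (-37 - 1 - 14) + 13/25 = -52 + 13/25 = -1287/25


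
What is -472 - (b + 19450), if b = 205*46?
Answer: -29352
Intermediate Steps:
b = 9430
-472 - (b + 19450) = -472 - (9430 + 19450) = -472 - 1*28880 = -472 - 28880 = -29352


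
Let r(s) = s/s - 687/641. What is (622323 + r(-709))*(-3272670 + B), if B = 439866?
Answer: -1130031002337588/641 ≈ -1.7629e+12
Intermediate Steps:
r(s) = -46/641 (r(s) = 1 - 687*1/641 = 1 - 687/641 = -46/641)
(622323 + r(-709))*(-3272670 + B) = (622323 - 46/641)*(-3272670 + 439866) = (398908997/641)*(-2832804) = -1130031002337588/641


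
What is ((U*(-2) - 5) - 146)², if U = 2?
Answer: 24025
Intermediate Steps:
((U*(-2) - 5) - 146)² = ((2*(-2) - 5) - 146)² = ((-4 - 5) - 146)² = (-9 - 146)² = (-155)² = 24025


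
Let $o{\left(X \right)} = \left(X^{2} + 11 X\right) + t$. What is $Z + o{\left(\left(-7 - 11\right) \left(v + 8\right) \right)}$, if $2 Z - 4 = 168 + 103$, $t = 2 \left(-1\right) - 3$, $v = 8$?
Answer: $\frac{159817}{2} \approx 79909.0$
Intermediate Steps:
$t = -5$ ($t = -2 - 3 = -5$)
$Z = \frac{275}{2}$ ($Z = 2 + \frac{168 + 103}{2} = 2 + \frac{1}{2} \cdot 271 = 2 + \frac{271}{2} = \frac{275}{2} \approx 137.5$)
$o{\left(X \right)} = -5 + X^{2} + 11 X$ ($o{\left(X \right)} = \left(X^{2} + 11 X\right) - 5 = -5 + X^{2} + 11 X$)
$Z + o{\left(\left(-7 - 11\right) \left(v + 8\right) \right)} = \frac{275}{2} + \left(-5 + \left(\left(-7 - 11\right) \left(8 + 8\right)\right)^{2} + 11 \left(-7 - 11\right) \left(8 + 8\right)\right) = \frac{275}{2} + \left(-5 + \left(\left(-18\right) 16\right)^{2} + 11 \left(\left(-18\right) 16\right)\right) = \frac{275}{2} + \left(-5 + \left(-288\right)^{2} + 11 \left(-288\right)\right) = \frac{275}{2} - -79771 = \frac{275}{2} + 79771 = \frac{159817}{2}$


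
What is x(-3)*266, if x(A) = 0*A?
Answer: 0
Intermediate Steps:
x(A) = 0
x(-3)*266 = 0*266 = 0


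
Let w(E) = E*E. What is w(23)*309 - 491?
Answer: 162970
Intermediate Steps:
w(E) = E²
w(23)*309 - 491 = 23²*309 - 491 = 529*309 - 491 = 163461 - 491 = 162970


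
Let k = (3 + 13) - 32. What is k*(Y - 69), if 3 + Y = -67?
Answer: 2224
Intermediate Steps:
Y = -70 (Y = -3 - 67 = -70)
k = -16 (k = 16 - 32 = -16)
k*(Y - 69) = -16*(-70 - 69) = -16*(-139) = 2224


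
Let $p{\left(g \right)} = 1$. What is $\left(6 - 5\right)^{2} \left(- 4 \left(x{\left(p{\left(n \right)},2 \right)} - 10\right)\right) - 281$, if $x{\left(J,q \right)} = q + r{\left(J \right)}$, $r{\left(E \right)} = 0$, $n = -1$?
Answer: $-249$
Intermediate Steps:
$x{\left(J,q \right)} = q$ ($x{\left(J,q \right)} = q + 0 = q$)
$\left(6 - 5\right)^{2} \left(- 4 \left(x{\left(p{\left(n \right)},2 \right)} - 10\right)\right) - 281 = \left(6 - 5\right)^{2} \left(- 4 \left(2 - 10\right)\right) - 281 = 1^{2} \left(\left(-4\right) \left(-8\right)\right) - 281 = 1 \cdot 32 - 281 = 32 - 281 = -249$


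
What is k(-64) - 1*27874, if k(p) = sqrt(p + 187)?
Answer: -27874 + sqrt(123) ≈ -27863.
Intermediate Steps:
k(p) = sqrt(187 + p)
k(-64) - 1*27874 = sqrt(187 - 64) - 1*27874 = sqrt(123) - 27874 = -27874 + sqrt(123)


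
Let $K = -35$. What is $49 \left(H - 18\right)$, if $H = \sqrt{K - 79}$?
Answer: $-882 + 49 i \sqrt{114} \approx -882.0 + 523.18 i$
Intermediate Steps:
$H = i \sqrt{114}$ ($H = \sqrt{-35 - 79} = \sqrt{-114} = i \sqrt{114} \approx 10.677 i$)
$49 \left(H - 18\right) = 49 \left(i \sqrt{114} - 18\right) = 49 \left(-18 + i \sqrt{114}\right) = -882 + 49 i \sqrt{114}$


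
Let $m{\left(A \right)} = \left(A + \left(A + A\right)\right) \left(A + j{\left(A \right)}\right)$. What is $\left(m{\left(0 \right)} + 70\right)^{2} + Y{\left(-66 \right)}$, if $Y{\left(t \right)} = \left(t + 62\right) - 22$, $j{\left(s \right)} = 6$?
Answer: $4874$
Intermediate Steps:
$Y{\left(t \right)} = 40 + t$ ($Y{\left(t \right)} = \left(62 + t\right) - 22 = 40 + t$)
$m{\left(A \right)} = 3 A \left(6 + A\right)$ ($m{\left(A \right)} = \left(A + \left(A + A\right)\right) \left(A + 6\right) = \left(A + 2 A\right) \left(6 + A\right) = 3 A \left(6 + A\right)$)
$\left(m{\left(0 \right)} + 70\right)^{2} + Y{\left(-66 \right)} = \left(3 \cdot 0 \left(6 + 0\right) + 70\right)^{2} + \left(40 - 66\right) = \left(3 \cdot 0 \cdot 6 + 70\right)^{2} - 26 = \left(0 + 70\right)^{2} - 26 = 70^{2} - 26 = 4900 - 26 = 4874$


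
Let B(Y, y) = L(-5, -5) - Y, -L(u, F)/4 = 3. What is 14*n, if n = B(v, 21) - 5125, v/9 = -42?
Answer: -66626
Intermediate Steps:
v = -378 (v = 9*(-42) = -378)
L(u, F) = -12 (L(u, F) = -4*3 = -12)
B(Y, y) = -12 - Y
n = -4759 (n = (-12 - 1*(-378)) - 5125 = (-12 + 378) - 5125 = 366 - 5125 = -4759)
14*n = 14*(-4759) = -66626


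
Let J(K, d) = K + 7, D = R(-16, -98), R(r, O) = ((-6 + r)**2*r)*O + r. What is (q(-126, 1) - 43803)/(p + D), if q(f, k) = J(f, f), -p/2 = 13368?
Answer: -21961/366080 ≈ -0.059990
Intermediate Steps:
p = -26736 (p = -2*13368 = -26736)
R(r, O) = r + O*r*(-6 + r)**2 (R(r, O) = (r*(-6 + r)**2)*O + r = O*r*(-6 + r)**2 + r = r + O*r*(-6 + r)**2)
D = 758896 (D = -16*(1 - 98*(-6 - 16)**2) = -16*(1 - 98*(-22)**2) = -16*(1 - 98*484) = -16*(1 - 47432) = -16*(-47431) = 758896)
J(K, d) = 7 + K
q(f, k) = 7 + f
(q(-126, 1) - 43803)/(p + D) = ((7 - 126) - 43803)/(-26736 + 758896) = (-119 - 43803)/732160 = -43922*1/732160 = -21961/366080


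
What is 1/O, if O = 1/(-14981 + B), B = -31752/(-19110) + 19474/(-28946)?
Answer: -14092370666/940745 ≈ -14980.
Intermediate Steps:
B = 930179/940745 (B = -31752*(-1/19110) + 19474*(-1/28946) = 108/65 - 9737/14473 = 930179/940745 ≈ 0.98877)
O = -940745/14092370666 (O = 1/(-14981 + 930179/940745) = 1/(-14092370666/940745) = -940745/14092370666 ≈ -6.6756e-5)
1/O = 1/(-940745/14092370666) = -14092370666/940745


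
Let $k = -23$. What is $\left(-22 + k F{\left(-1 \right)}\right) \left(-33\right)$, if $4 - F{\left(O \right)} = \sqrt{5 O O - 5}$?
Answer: $3762$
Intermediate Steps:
$F{\left(O \right)} = 4 - \sqrt{-5 + 5 O^{2}}$ ($F{\left(O \right)} = 4 - \sqrt{5 O O - 5} = 4 - \sqrt{5 O^{2} - 5} = 4 - \sqrt{-5 + 5 O^{2}}$)
$\left(-22 + k F{\left(-1 \right)}\right) \left(-33\right) = \left(-22 - 23 \left(4 - \sqrt{-5 + 5 \left(-1\right)^{2}}\right)\right) \left(-33\right) = \left(-22 - 23 \left(4 - \sqrt{-5 + 5 \cdot 1}\right)\right) \left(-33\right) = \left(-22 - 23 \left(4 - \sqrt{-5 + 5}\right)\right) \left(-33\right) = \left(-22 - 23 \left(4 - \sqrt{0}\right)\right) \left(-33\right) = \left(-22 - 23 \left(4 - 0\right)\right) \left(-33\right) = \left(-22 - 23 \left(4 + 0\right)\right) \left(-33\right) = \left(-22 - 92\right) \left(-33\right) = \left(-114\right) \left(-33\right) = 3762$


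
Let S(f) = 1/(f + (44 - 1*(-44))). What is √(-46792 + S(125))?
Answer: I*√2122906035/213 ≈ 216.31*I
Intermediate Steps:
S(f) = 1/(88 + f) (S(f) = 1/(f + (44 + 44)) = 1/(f + 88) = 1/(88 + f))
√(-46792 + S(125)) = √(-46792 + 1/(88 + 125)) = √(-46792 + 1/213) = √(-9966695/213) = I*√2122906035/213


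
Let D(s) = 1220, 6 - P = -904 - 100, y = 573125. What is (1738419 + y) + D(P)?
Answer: 2312764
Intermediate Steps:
P = 1010 (P = 6 - (-904 - 100) = 6 - 1*(-1004) = 6 + 1004 = 1010)
(1738419 + y) + D(P) = (1738419 + 573125) + 1220 = 2311544 + 1220 = 2312764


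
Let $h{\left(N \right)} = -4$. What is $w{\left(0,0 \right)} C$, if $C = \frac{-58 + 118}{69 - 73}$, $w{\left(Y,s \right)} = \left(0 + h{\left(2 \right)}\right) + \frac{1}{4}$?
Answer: $\frac{225}{4} \approx 56.25$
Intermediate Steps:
$w{\left(Y,s \right)} = - \frac{15}{4}$ ($w{\left(Y,s \right)} = \left(0 - 4\right) + \frac{1}{4} = -4 + \frac{1}{4} = - \frac{15}{4}$)
$C = -15$ ($C = \frac{60}{-4} = 60 \left(- \frac{1}{4}\right) = -15$)
$w{\left(0,0 \right)} C = \left(- \frac{15}{4}\right) \left(-15\right) = \frac{225}{4}$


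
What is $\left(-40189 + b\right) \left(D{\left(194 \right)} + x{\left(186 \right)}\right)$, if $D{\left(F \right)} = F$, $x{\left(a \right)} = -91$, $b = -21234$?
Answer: $-6326569$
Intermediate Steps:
$\left(-40189 + b\right) \left(D{\left(194 \right)} + x{\left(186 \right)}\right) = \left(-40189 - 21234\right) \left(194 - 91\right) = \left(-61423\right) 103 = -6326569$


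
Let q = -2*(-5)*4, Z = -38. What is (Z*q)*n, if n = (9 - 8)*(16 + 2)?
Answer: -27360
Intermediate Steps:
n = 18 (n = 1*18 = 18)
q = 40 (q = 10*4 = 40)
(Z*q)*n = -38*40*18 = -1520*18 = -27360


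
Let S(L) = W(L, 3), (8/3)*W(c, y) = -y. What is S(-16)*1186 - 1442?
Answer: -11105/4 ≈ -2776.3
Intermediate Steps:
W(c, y) = -3*y/8 (W(c, y) = 3*(-y)/8 = -3*y/8)
S(L) = -9/8 (S(L) = -3/8*3 = -9/8)
S(-16)*1186 - 1442 = -9/8*1186 - 1442 = -5337/4 - 1442 = -11105/4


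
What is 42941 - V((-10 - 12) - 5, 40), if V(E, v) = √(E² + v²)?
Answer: 42941 - √2329 ≈ 42893.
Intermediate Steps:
42941 - V((-10 - 12) - 5, 40) = 42941 - √(((-10 - 12) - 5)² + 40²) = 42941 - √((-22 - 5)² + 1600) = 42941 - √((-27)² + 1600) = 42941 - √(729 + 1600) = 42941 - √2329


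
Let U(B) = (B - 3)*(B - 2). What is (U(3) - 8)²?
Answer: 64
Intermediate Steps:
U(B) = (-3 + B)*(-2 + B)
(U(3) - 8)² = ((6 + 3² - 5*3) - 8)² = ((6 + 9 - 15) - 8)² = (0 - 8)² = (-8)² = 64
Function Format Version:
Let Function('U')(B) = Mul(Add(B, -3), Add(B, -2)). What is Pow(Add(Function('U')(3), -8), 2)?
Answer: 64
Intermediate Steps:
Function('U')(B) = Mul(Add(-3, B), Add(-2, B))
Pow(Add(Function('U')(3), -8), 2) = Pow(Add(Add(6, Pow(3, 2), Mul(-5, 3)), -8), 2) = Pow(Add(Add(6, 9, -15), -8), 2) = Pow(Add(0, -8), 2) = Pow(-8, 2) = 64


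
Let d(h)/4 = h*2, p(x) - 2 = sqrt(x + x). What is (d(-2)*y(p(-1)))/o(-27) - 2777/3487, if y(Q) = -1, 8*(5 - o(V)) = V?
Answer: 260277/233629 ≈ 1.1141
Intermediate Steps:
o(V) = 5 - V/8
p(x) = 2 + sqrt(2)*sqrt(x) (p(x) = 2 + sqrt(x + x) = 2 + sqrt(2*x) = 2 + sqrt(2)*sqrt(x))
d(h) = 8*h (d(h) = 4*(h*2) = 4*(2*h) = 8*h)
(d(-2)*y(p(-1)))/o(-27) - 2777/3487 = ((8*(-2))*(-1))/(5 - 1/8*(-27)) - 2777/3487 = (-16*(-1))/(5 + 27/8) - 2777*1/3487 = 16/(67/8) - 2777/3487 = 16*(8/67) - 2777/3487 = 128/67 - 2777/3487 = 260277/233629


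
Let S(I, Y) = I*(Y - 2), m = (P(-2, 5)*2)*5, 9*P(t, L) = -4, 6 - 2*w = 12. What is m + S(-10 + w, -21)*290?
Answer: 780350/9 ≈ 86706.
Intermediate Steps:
w = -3 (w = 3 - ½*12 = 3 - 6 = -3)
P(t, L) = -4/9 (P(t, L) = (⅑)*(-4) = -4/9)
m = -40/9 (m = -4/9*2*5 = -8/9*5 = -40/9 ≈ -4.4444)
S(I, Y) = I*(-2 + Y)
m + S(-10 + w, -21)*290 = -40/9 + ((-10 - 3)*(-2 - 21))*290 = -40/9 - 13*(-23)*290 = -40/9 + 299*290 = -40/9 + 86710 = 780350/9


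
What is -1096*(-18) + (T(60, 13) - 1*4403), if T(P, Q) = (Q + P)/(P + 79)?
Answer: 2130248/139 ≈ 15326.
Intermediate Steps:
T(P, Q) = (P + Q)/(79 + P)
-1096*(-18) + (T(60, 13) - 1*4403) = -1096*(-18) + ((60 + 13)/(79 + 60) - 1*4403) = 19728 + (73/139 - 4403) = 19728 - 611944/139 = 2130248/139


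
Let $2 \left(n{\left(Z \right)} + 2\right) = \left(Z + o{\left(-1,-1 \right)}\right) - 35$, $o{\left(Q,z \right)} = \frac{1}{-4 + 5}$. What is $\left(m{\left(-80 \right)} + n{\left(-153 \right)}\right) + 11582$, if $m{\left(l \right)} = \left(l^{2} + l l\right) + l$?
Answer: $\frac{48413}{2} \approx 24207.0$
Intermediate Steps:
$m{\left(l \right)} = l + 2 l^{2}$ ($m{\left(l \right)} = \left(l^{2} + l^{2}\right) + l = 2 l^{2} + l = l + 2 l^{2}$)
$o{\left(Q,z \right)} = 1$ ($o{\left(Q,z \right)} = 1^{-1} = 1$)
$n{\left(Z \right)} = -19 + \frac{Z}{2}$ ($n{\left(Z \right)} = -2 + \frac{\left(Z + 1\right) - 35}{2} = -2 + \frac{\left(1 + Z\right) - 35}{2} = -2 + \frac{-34 + Z}{2} = -2 + \left(-17 + \frac{Z}{2}\right) = -19 + \frac{Z}{2}$)
$\left(m{\left(-80 \right)} + n{\left(-153 \right)}\right) + 11582 = \left(- 80 \left(1 + 2 \left(-80\right)\right) + \left(-19 + \frac{1}{2} \left(-153\right)\right)\right) + 11582 = \left(- 80 \left(1 - 160\right) - \frac{191}{2}\right) + 11582 = \left(\left(-80\right) \left(-159\right) - \frac{191}{2}\right) + 11582 = \left(12720 - \frac{191}{2}\right) + 11582 = \frac{25249}{2} + 11582 = \frac{48413}{2}$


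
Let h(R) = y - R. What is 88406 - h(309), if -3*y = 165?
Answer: 88770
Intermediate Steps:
y = -55 (y = -⅓*165 = -55)
h(R) = -55 - R
88406 - h(309) = 88406 - (-55 - 1*309) = 88406 - (-55 - 309) = 88406 - 1*(-364) = 88406 + 364 = 88770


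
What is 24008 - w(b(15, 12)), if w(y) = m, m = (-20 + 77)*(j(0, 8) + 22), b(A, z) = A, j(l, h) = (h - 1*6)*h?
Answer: 21842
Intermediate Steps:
j(l, h) = h*(-6 + h) (j(l, h) = (h - 6)*h = (-6 + h)*h = h*(-6 + h))
m = 2166 (m = (-20 + 77)*(8*(-6 + 8) + 22) = 57*(8*2 + 22) = 57*(16 + 22) = 57*38 = 2166)
w(y) = 2166
24008 - w(b(15, 12)) = 24008 - 1*2166 = 24008 - 2166 = 21842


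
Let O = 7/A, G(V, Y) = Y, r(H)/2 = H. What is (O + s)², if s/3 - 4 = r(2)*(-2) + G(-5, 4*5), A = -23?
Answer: 1203409/529 ≈ 2274.9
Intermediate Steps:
r(H) = 2*H
O = -7/23 (O = 7/(-23) = 7*(-1/23) = -7/23 ≈ -0.30435)
s = 48 (s = 12 + 3*((2*2)*(-2) + 4*5) = 12 + 3*(4*(-2) + 20) = 12 + 3*(-8 + 20) = 12 + 3*12 = 12 + 36 = 48)
(O + s)² = (-7/23 + 48)² = (1097/23)² = 1203409/529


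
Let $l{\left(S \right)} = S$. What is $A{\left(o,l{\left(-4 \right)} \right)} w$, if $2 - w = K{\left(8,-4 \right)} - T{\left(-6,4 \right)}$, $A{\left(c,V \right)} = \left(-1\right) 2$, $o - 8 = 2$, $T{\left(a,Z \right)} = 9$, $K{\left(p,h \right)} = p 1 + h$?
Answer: $-14$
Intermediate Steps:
$K{\left(p,h \right)} = h + p$ ($K{\left(p,h \right)} = p + h = h + p$)
$o = 10$ ($o = 8 + 2 = 10$)
$A{\left(c,V \right)} = -2$
$w = 7$ ($w = 2 - \left(\left(-4 + 8\right) - 9\right) = 2 - \left(4 - 9\right) = 2 - -5 = 2 + 5 = 7$)
$A{\left(o,l{\left(-4 \right)} \right)} w = \left(-2\right) 7 = -14$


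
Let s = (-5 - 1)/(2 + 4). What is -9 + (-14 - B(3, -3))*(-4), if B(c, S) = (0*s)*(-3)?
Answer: 47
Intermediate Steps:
s = -1 (s = -6/6 = -6*⅙ = -1)
B(c, S) = 0 (B(c, S) = (0*(-1))*(-3) = 0*(-3) = 0)
-9 + (-14 - B(3, -3))*(-4) = -9 + (-14 - 1*0)*(-4) = -9 + (-14 + 0)*(-4) = -9 - 14*(-4) = -9 + 56 = 47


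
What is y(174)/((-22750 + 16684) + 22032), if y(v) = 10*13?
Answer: 65/7983 ≈ 0.0081423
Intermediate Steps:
y(v) = 130
y(174)/((-22750 + 16684) + 22032) = 130/((-22750 + 16684) + 22032) = 130/(-6066 + 22032) = 130/15966 = 130*(1/15966) = 65/7983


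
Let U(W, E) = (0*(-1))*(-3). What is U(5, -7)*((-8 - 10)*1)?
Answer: 0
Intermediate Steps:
U(W, E) = 0 (U(W, E) = 0*(-3) = 0)
U(5, -7)*((-8 - 10)*1) = 0*((-8 - 10)*1) = 0*(-18*1) = 0*(-18) = 0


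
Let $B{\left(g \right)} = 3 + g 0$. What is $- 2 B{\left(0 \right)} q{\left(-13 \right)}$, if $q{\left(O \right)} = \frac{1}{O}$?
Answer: $\frac{6}{13} \approx 0.46154$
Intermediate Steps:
$B{\left(g \right)} = 3$ ($B{\left(g \right)} = 3 + 0 = 3$)
$- 2 B{\left(0 \right)} q{\left(-13 \right)} = \frac{\left(-2\right) 3}{-13} = \left(-6\right) \left(- \frac{1}{13}\right) = \frac{6}{13}$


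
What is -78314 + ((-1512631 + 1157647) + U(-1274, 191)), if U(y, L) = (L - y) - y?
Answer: -430559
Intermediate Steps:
U(y, L) = L - 2*y
-78314 + ((-1512631 + 1157647) + U(-1274, 191)) = -78314 + ((-1512631 + 1157647) + (191 - 2*(-1274))) = -78314 + (-354984 + (191 + 2548)) = -78314 + (-354984 + 2739) = -78314 - 352245 = -430559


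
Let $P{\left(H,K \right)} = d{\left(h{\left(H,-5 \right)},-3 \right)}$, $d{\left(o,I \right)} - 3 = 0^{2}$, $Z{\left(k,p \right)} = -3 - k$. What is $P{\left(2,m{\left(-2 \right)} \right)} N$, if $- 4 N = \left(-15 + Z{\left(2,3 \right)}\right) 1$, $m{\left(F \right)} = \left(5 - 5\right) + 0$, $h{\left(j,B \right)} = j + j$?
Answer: $15$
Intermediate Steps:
$h{\left(j,B \right)} = 2 j$
$m{\left(F \right)} = 0$ ($m{\left(F \right)} = 0 + 0 = 0$)
$d{\left(o,I \right)} = 3$ ($d{\left(o,I \right)} = 3 + 0^{2} = 3 + 0 = 3$)
$P{\left(H,K \right)} = 3$
$N = 5$ ($N = - \frac{\left(-15 - 5\right) 1}{4} = - \frac{\left(-20\right) 1}{4} = \left(- \frac{1}{4}\right) \left(-20\right) = 5$)
$P{\left(2,m{\left(-2 \right)} \right)} N = 3 \cdot 5 = 15$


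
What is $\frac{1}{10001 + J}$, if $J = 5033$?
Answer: $\frac{1}{15034} \approx 6.6516 \cdot 10^{-5}$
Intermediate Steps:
$\frac{1}{10001 + J} = \frac{1}{10001 + 5033} = \frac{1}{15034}$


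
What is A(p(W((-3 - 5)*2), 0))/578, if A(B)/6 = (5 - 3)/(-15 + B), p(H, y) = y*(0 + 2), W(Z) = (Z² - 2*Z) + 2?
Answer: -2/1445 ≈ -0.0013841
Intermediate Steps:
W(Z) = 2 + Z² - 2*Z
p(H, y) = 2*y (p(H, y) = y*2 = 2*y)
A(B) = 12/(-15 + B) (A(B) = 6*((5 - 3)/(-15 + B)) = 6*(2/(-15 + B)) = 12/(-15 + B))
A(p(W((-3 - 5)*2), 0))/578 = (12/(-15 + 2*0))/578 = (12/(-15 + 0))*(1/578) = (12/(-15))*(1/578) = (12*(-1/15))*(1/578) = -⅘*1/578 = -2/1445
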